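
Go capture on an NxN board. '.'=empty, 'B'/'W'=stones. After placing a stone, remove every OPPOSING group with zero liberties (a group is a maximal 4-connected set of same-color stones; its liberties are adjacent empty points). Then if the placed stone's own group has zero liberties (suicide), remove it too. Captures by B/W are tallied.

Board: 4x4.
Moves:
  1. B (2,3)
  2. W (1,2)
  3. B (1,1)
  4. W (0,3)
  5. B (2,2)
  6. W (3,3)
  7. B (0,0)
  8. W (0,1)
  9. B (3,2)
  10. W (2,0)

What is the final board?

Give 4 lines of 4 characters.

Answer: BW.W
.BW.
W.BB
..B.

Derivation:
Move 1: B@(2,3) -> caps B=0 W=0
Move 2: W@(1,2) -> caps B=0 W=0
Move 3: B@(1,1) -> caps B=0 W=0
Move 4: W@(0,3) -> caps B=0 W=0
Move 5: B@(2,2) -> caps B=0 W=0
Move 6: W@(3,3) -> caps B=0 W=0
Move 7: B@(0,0) -> caps B=0 W=0
Move 8: W@(0,1) -> caps B=0 W=0
Move 9: B@(3,2) -> caps B=1 W=0
Move 10: W@(2,0) -> caps B=1 W=0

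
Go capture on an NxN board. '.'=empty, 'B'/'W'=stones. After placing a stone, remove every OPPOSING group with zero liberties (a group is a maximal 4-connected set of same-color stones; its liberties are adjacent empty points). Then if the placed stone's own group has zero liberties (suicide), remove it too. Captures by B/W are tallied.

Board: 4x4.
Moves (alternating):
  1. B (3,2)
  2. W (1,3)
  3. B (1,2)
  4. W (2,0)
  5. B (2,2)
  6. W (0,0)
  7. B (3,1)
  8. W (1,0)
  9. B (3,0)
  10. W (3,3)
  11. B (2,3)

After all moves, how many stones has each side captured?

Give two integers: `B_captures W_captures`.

Answer: 1 0

Derivation:
Move 1: B@(3,2) -> caps B=0 W=0
Move 2: W@(1,3) -> caps B=0 W=0
Move 3: B@(1,2) -> caps B=0 W=0
Move 4: W@(2,0) -> caps B=0 W=0
Move 5: B@(2,2) -> caps B=0 W=0
Move 6: W@(0,0) -> caps B=0 W=0
Move 7: B@(3,1) -> caps B=0 W=0
Move 8: W@(1,0) -> caps B=0 W=0
Move 9: B@(3,0) -> caps B=0 W=0
Move 10: W@(3,3) -> caps B=0 W=0
Move 11: B@(2,3) -> caps B=1 W=0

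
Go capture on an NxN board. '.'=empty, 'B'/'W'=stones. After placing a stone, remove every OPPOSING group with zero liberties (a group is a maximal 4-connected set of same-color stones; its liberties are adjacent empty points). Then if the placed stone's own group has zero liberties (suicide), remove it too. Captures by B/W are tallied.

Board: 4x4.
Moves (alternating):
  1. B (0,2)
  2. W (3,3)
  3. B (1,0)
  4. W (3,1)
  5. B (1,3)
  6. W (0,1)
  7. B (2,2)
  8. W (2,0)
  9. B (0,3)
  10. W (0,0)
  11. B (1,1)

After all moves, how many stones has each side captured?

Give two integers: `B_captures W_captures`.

Move 1: B@(0,2) -> caps B=0 W=0
Move 2: W@(3,3) -> caps B=0 W=0
Move 3: B@(1,0) -> caps B=0 W=0
Move 4: W@(3,1) -> caps B=0 W=0
Move 5: B@(1,3) -> caps B=0 W=0
Move 6: W@(0,1) -> caps B=0 W=0
Move 7: B@(2,2) -> caps B=0 W=0
Move 8: W@(2,0) -> caps B=0 W=0
Move 9: B@(0,3) -> caps B=0 W=0
Move 10: W@(0,0) -> caps B=0 W=0
Move 11: B@(1,1) -> caps B=2 W=0

Answer: 2 0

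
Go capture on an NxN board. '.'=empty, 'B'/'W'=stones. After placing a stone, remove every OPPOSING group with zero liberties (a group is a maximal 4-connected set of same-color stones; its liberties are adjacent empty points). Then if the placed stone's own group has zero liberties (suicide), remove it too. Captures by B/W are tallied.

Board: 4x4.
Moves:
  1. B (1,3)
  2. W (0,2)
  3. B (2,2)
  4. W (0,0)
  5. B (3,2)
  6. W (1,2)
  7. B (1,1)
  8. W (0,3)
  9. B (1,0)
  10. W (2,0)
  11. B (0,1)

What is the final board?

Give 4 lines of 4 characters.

Answer: .B..
BB.B
W.B.
..B.

Derivation:
Move 1: B@(1,3) -> caps B=0 W=0
Move 2: W@(0,2) -> caps B=0 W=0
Move 3: B@(2,2) -> caps B=0 W=0
Move 4: W@(0,0) -> caps B=0 W=0
Move 5: B@(3,2) -> caps B=0 W=0
Move 6: W@(1,2) -> caps B=0 W=0
Move 7: B@(1,1) -> caps B=0 W=0
Move 8: W@(0,3) -> caps B=0 W=0
Move 9: B@(1,0) -> caps B=0 W=0
Move 10: W@(2,0) -> caps B=0 W=0
Move 11: B@(0,1) -> caps B=4 W=0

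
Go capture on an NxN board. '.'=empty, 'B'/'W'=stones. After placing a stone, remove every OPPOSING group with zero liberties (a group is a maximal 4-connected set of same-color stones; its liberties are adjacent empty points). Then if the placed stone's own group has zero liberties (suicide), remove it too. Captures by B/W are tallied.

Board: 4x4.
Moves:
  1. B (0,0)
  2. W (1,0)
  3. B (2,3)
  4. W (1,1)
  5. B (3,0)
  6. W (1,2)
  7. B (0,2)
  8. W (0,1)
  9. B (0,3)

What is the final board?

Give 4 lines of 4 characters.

Move 1: B@(0,0) -> caps B=0 W=0
Move 2: W@(1,0) -> caps B=0 W=0
Move 3: B@(2,3) -> caps B=0 W=0
Move 4: W@(1,1) -> caps B=0 W=0
Move 5: B@(3,0) -> caps B=0 W=0
Move 6: W@(1,2) -> caps B=0 W=0
Move 7: B@(0,2) -> caps B=0 W=0
Move 8: W@(0,1) -> caps B=0 W=1
Move 9: B@(0,3) -> caps B=0 W=1

Answer: .WBB
WWW.
...B
B...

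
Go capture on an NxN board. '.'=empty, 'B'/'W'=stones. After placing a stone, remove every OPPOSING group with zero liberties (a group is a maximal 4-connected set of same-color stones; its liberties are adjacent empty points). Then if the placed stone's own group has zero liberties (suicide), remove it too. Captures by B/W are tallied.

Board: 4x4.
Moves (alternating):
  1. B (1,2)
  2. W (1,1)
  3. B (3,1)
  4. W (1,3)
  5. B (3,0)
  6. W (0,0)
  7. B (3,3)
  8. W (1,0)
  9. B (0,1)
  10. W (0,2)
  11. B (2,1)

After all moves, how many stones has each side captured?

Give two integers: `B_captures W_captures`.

Move 1: B@(1,2) -> caps B=0 W=0
Move 2: W@(1,1) -> caps B=0 W=0
Move 3: B@(3,1) -> caps B=0 W=0
Move 4: W@(1,3) -> caps B=0 W=0
Move 5: B@(3,0) -> caps B=0 W=0
Move 6: W@(0,0) -> caps B=0 W=0
Move 7: B@(3,3) -> caps B=0 W=0
Move 8: W@(1,0) -> caps B=0 W=0
Move 9: B@(0,1) -> caps B=0 W=0
Move 10: W@(0,2) -> caps B=0 W=1
Move 11: B@(2,1) -> caps B=0 W=1

Answer: 0 1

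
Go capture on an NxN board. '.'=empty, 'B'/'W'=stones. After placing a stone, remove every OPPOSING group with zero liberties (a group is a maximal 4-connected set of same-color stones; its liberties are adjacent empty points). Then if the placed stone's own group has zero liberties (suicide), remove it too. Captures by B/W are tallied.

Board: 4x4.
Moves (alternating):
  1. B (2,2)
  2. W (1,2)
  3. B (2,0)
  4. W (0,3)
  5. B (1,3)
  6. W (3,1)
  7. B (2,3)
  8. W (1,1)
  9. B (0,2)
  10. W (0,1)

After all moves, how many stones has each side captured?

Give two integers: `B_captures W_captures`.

Move 1: B@(2,2) -> caps B=0 W=0
Move 2: W@(1,2) -> caps B=0 W=0
Move 3: B@(2,0) -> caps B=0 W=0
Move 4: W@(0,3) -> caps B=0 W=0
Move 5: B@(1,3) -> caps B=0 W=0
Move 6: W@(3,1) -> caps B=0 W=0
Move 7: B@(2,3) -> caps B=0 W=0
Move 8: W@(1,1) -> caps B=0 W=0
Move 9: B@(0,2) -> caps B=1 W=0
Move 10: W@(0,1) -> caps B=1 W=0

Answer: 1 0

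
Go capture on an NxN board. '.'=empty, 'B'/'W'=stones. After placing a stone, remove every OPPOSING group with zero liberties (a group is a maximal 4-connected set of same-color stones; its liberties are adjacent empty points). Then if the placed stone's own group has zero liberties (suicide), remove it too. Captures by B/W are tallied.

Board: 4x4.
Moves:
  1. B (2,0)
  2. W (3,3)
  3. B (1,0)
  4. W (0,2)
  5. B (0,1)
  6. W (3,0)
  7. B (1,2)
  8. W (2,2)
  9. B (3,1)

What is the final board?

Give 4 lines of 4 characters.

Move 1: B@(2,0) -> caps B=0 W=0
Move 2: W@(3,3) -> caps B=0 W=0
Move 3: B@(1,0) -> caps B=0 W=0
Move 4: W@(0,2) -> caps B=0 W=0
Move 5: B@(0,1) -> caps B=0 W=0
Move 6: W@(3,0) -> caps B=0 W=0
Move 7: B@(1,2) -> caps B=0 W=0
Move 8: W@(2,2) -> caps B=0 W=0
Move 9: B@(3,1) -> caps B=1 W=0

Answer: .BW.
B.B.
B.W.
.B.W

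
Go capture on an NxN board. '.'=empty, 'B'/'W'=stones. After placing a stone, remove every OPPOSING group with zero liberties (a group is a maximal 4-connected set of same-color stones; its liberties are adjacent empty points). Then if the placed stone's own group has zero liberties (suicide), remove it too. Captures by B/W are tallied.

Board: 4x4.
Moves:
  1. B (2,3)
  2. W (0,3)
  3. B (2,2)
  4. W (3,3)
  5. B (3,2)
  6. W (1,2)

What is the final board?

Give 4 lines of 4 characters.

Answer: ...W
..W.
..BB
..B.

Derivation:
Move 1: B@(2,3) -> caps B=0 W=0
Move 2: W@(0,3) -> caps B=0 W=0
Move 3: B@(2,2) -> caps B=0 W=0
Move 4: W@(3,3) -> caps B=0 W=0
Move 5: B@(3,2) -> caps B=1 W=0
Move 6: W@(1,2) -> caps B=1 W=0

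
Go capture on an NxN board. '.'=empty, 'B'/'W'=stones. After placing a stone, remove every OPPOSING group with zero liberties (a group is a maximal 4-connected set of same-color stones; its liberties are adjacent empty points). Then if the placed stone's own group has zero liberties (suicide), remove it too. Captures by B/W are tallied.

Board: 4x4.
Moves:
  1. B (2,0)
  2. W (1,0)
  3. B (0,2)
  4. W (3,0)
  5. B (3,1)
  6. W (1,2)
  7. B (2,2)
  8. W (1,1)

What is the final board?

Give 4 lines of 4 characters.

Move 1: B@(2,0) -> caps B=0 W=0
Move 2: W@(1,0) -> caps B=0 W=0
Move 3: B@(0,2) -> caps B=0 W=0
Move 4: W@(3,0) -> caps B=0 W=0
Move 5: B@(3,1) -> caps B=1 W=0
Move 6: W@(1,2) -> caps B=1 W=0
Move 7: B@(2,2) -> caps B=1 W=0
Move 8: W@(1,1) -> caps B=1 W=0

Answer: ..B.
WWW.
B.B.
.B..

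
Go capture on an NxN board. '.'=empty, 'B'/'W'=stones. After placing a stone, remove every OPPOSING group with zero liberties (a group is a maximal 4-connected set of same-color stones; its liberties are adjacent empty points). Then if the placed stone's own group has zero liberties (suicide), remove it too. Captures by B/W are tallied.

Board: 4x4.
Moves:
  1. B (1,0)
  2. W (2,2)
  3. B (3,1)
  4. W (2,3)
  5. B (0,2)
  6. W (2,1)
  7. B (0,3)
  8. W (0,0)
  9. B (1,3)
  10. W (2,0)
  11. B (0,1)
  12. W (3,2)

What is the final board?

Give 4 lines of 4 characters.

Move 1: B@(1,0) -> caps B=0 W=0
Move 2: W@(2,2) -> caps B=0 W=0
Move 3: B@(3,1) -> caps B=0 W=0
Move 4: W@(2,3) -> caps B=0 W=0
Move 5: B@(0,2) -> caps B=0 W=0
Move 6: W@(2,1) -> caps B=0 W=0
Move 7: B@(0,3) -> caps B=0 W=0
Move 8: W@(0,0) -> caps B=0 W=0
Move 9: B@(1,3) -> caps B=0 W=0
Move 10: W@(2,0) -> caps B=0 W=0
Move 11: B@(0,1) -> caps B=1 W=0
Move 12: W@(3,2) -> caps B=1 W=0

Answer: .BBB
B..B
WWWW
.BW.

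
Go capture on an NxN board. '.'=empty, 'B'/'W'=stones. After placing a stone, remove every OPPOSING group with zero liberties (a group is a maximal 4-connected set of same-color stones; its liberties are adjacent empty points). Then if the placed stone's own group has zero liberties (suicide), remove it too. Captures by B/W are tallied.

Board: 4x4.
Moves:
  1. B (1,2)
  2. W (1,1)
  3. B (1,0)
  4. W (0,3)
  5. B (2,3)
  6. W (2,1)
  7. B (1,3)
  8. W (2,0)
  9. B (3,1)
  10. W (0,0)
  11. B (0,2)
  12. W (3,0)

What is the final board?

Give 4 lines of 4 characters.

Move 1: B@(1,2) -> caps B=0 W=0
Move 2: W@(1,1) -> caps B=0 W=0
Move 3: B@(1,0) -> caps B=0 W=0
Move 4: W@(0,3) -> caps B=0 W=0
Move 5: B@(2,3) -> caps B=0 W=0
Move 6: W@(2,1) -> caps B=0 W=0
Move 7: B@(1,3) -> caps B=0 W=0
Move 8: W@(2,0) -> caps B=0 W=0
Move 9: B@(3,1) -> caps B=0 W=0
Move 10: W@(0,0) -> caps B=0 W=1
Move 11: B@(0,2) -> caps B=1 W=1
Move 12: W@(3,0) -> caps B=1 W=1

Answer: W.B.
.WBB
WW.B
WB..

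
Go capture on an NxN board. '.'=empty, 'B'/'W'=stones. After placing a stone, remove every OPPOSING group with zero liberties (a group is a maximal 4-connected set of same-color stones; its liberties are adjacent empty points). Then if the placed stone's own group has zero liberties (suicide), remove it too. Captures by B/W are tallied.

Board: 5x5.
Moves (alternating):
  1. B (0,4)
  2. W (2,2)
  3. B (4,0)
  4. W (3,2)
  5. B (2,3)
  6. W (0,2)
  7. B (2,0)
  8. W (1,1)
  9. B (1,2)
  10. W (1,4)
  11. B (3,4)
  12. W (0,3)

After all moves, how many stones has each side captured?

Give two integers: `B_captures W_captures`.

Move 1: B@(0,4) -> caps B=0 W=0
Move 2: W@(2,2) -> caps B=0 W=0
Move 3: B@(4,0) -> caps B=0 W=0
Move 4: W@(3,2) -> caps B=0 W=0
Move 5: B@(2,3) -> caps B=0 W=0
Move 6: W@(0,2) -> caps B=0 W=0
Move 7: B@(2,0) -> caps B=0 W=0
Move 8: W@(1,1) -> caps B=0 W=0
Move 9: B@(1,2) -> caps B=0 W=0
Move 10: W@(1,4) -> caps B=0 W=0
Move 11: B@(3,4) -> caps B=0 W=0
Move 12: W@(0,3) -> caps B=0 W=1

Answer: 0 1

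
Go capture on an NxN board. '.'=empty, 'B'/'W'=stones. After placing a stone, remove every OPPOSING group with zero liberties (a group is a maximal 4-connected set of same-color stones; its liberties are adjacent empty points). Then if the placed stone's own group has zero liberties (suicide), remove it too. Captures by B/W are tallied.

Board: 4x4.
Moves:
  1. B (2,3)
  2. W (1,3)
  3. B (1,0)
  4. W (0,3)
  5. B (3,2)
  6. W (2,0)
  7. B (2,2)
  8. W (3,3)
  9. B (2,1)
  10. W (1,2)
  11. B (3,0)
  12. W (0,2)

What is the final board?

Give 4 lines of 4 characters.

Answer: ..WW
B.WW
.BBB
B.B.

Derivation:
Move 1: B@(2,3) -> caps B=0 W=0
Move 2: W@(1,3) -> caps B=0 W=0
Move 3: B@(1,0) -> caps B=0 W=0
Move 4: W@(0,3) -> caps B=0 W=0
Move 5: B@(3,2) -> caps B=0 W=0
Move 6: W@(2,0) -> caps B=0 W=0
Move 7: B@(2,2) -> caps B=0 W=0
Move 8: W@(3,3) -> caps B=0 W=0
Move 9: B@(2,1) -> caps B=0 W=0
Move 10: W@(1,2) -> caps B=0 W=0
Move 11: B@(3,0) -> caps B=1 W=0
Move 12: W@(0,2) -> caps B=1 W=0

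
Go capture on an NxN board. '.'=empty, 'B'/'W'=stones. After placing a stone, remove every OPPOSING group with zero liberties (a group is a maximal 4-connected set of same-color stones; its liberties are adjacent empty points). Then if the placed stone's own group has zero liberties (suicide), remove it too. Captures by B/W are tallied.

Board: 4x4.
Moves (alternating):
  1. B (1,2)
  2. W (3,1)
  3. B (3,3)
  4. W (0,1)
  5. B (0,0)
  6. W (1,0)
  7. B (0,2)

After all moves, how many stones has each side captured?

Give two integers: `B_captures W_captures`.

Answer: 0 1

Derivation:
Move 1: B@(1,2) -> caps B=0 W=0
Move 2: W@(3,1) -> caps B=0 W=0
Move 3: B@(3,3) -> caps B=0 W=0
Move 4: W@(0,1) -> caps B=0 W=0
Move 5: B@(0,0) -> caps B=0 W=0
Move 6: W@(1,0) -> caps B=0 W=1
Move 7: B@(0,2) -> caps B=0 W=1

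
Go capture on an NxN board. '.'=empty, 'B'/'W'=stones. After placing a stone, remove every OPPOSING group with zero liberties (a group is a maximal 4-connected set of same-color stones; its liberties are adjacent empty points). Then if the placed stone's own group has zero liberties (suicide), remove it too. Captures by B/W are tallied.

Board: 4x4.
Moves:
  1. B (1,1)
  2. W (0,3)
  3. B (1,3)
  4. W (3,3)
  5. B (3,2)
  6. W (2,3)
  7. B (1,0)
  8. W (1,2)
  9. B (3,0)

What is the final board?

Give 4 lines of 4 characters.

Move 1: B@(1,1) -> caps B=0 W=0
Move 2: W@(0,3) -> caps B=0 W=0
Move 3: B@(1,3) -> caps B=0 W=0
Move 4: W@(3,3) -> caps B=0 W=0
Move 5: B@(3,2) -> caps B=0 W=0
Move 6: W@(2,3) -> caps B=0 W=0
Move 7: B@(1,0) -> caps B=0 W=0
Move 8: W@(1,2) -> caps B=0 W=1
Move 9: B@(3,0) -> caps B=0 W=1

Answer: ...W
BBW.
...W
B.BW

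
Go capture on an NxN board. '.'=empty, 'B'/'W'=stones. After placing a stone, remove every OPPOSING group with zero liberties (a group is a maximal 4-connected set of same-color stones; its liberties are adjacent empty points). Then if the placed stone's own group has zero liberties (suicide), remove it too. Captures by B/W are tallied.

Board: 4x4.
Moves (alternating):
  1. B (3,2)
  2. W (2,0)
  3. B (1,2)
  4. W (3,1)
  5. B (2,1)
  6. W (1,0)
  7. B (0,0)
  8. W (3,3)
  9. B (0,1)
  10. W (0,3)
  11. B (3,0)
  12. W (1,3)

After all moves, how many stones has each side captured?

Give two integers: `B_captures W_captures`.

Answer: 1 0

Derivation:
Move 1: B@(3,2) -> caps B=0 W=0
Move 2: W@(2,0) -> caps B=0 W=0
Move 3: B@(1,2) -> caps B=0 W=0
Move 4: W@(3,1) -> caps B=0 W=0
Move 5: B@(2,1) -> caps B=0 W=0
Move 6: W@(1,0) -> caps B=0 W=0
Move 7: B@(0,0) -> caps B=0 W=0
Move 8: W@(3,3) -> caps B=0 W=0
Move 9: B@(0,1) -> caps B=0 W=0
Move 10: W@(0,3) -> caps B=0 W=0
Move 11: B@(3,0) -> caps B=1 W=0
Move 12: W@(1,3) -> caps B=1 W=0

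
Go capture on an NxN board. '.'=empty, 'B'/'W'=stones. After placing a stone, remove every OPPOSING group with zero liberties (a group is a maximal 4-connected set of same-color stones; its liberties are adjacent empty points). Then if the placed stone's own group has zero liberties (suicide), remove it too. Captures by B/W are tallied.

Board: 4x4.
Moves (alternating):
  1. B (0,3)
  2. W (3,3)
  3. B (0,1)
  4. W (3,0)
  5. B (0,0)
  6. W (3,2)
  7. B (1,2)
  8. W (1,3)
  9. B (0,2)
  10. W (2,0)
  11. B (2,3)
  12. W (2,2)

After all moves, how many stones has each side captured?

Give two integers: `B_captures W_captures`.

Answer: 1 0

Derivation:
Move 1: B@(0,3) -> caps B=0 W=0
Move 2: W@(3,3) -> caps B=0 W=0
Move 3: B@(0,1) -> caps B=0 W=0
Move 4: W@(3,0) -> caps B=0 W=0
Move 5: B@(0,0) -> caps B=0 W=0
Move 6: W@(3,2) -> caps B=0 W=0
Move 7: B@(1,2) -> caps B=0 W=0
Move 8: W@(1,3) -> caps B=0 W=0
Move 9: B@(0,2) -> caps B=0 W=0
Move 10: W@(2,0) -> caps B=0 W=0
Move 11: B@(2,3) -> caps B=1 W=0
Move 12: W@(2,2) -> caps B=1 W=0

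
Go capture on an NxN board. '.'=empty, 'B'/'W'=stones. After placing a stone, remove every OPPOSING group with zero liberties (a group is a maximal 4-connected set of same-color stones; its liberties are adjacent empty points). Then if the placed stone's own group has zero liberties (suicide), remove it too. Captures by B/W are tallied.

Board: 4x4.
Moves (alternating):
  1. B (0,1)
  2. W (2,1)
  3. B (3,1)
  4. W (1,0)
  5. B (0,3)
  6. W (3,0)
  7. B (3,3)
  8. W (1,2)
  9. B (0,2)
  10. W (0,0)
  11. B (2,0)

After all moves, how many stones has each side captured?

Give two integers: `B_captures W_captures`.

Move 1: B@(0,1) -> caps B=0 W=0
Move 2: W@(2,1) -> caps B=0 W=0
Move 3: B@(3,1) -> caps B=0 W=0
Move 4: W@(1,0) -> caps B=0 W=0
Move 5: B@(0,3) -> caps B=0 W=0
Move 6: W@(3,0) -> caps B=0 W=0
Move 7: B@(3,3) -> caps B=0 W=0
Move 8: W@(1,2) -> caps B=0 W=0
Move 9: B@(0,2) -> caps B=0 W=0
Move 10: W@(0,0) -> caps B=0 W=0
Move 11: B@(2,0) -> caps B=1 W=0

Answer: 1 0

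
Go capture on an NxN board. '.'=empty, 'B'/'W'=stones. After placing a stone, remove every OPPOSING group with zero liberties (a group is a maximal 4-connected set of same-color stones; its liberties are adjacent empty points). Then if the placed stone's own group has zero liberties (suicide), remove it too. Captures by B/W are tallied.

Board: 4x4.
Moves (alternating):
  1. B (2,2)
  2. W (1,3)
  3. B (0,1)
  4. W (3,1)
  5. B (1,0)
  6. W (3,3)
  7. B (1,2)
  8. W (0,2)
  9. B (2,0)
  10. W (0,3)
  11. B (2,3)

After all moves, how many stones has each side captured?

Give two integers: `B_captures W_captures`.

Move 1: B@(2,2) -> caps B=0 W=0
Move 2: W@(1,3) -> caps B=0 W=0
Move 3: B@(0,1) -> caps B=0 W=0
Move 4: W@(3,1) -> caps B=0 W=0
Move 5: B@(1,0) -> caps B=0 W=0
Move 6: W@(3,3) -> caps B=0 W=0
Move 7: B@(1,2) -> caps B=0 W=0
Move 8: W@(0,2) -> caps B=0 W=0
Move 9: B@(2,0) -> caps B=0 W=0
Move 10: W@(0,3) -> caps B=0 W=0
Move 11: B@(2,3) -> caps B=3 W=0

Answer: 3 0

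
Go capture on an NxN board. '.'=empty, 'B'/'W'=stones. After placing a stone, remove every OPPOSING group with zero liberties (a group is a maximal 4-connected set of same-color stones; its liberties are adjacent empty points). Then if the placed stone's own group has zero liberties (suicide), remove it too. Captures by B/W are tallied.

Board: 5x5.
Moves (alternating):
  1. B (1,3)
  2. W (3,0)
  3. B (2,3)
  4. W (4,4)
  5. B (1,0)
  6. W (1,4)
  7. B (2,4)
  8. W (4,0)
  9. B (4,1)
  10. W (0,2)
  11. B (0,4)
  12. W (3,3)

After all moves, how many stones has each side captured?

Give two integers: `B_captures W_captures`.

Move 1: B@(1,3) -> caps B=0 W=0
Move 2: W@(3,0) -> caps B=0 W=0
Move 3: B@(2,3) -> caps B=0 W=0
Move 4: W@(4,4) -> caps B=0 W=0
Move 5: B@(1,0) -> caps B=0 W=0
Move 6: W@(1,4) -> caps B=0 W=0
Move 7: B@(2,4) -> caps B=0 W=0
Move 8: W@(4,0) -> caps B=0 W=0
Move 9: B@(4,1) -> caps B=0 W=0
Move 10: W@(0,2) -> caps B=0 W=0
Move 11: B@(0,4) -> caps B=1 W=0
Move 12: W@(3,3) -> caps B=1 W=0

Answer: 1 0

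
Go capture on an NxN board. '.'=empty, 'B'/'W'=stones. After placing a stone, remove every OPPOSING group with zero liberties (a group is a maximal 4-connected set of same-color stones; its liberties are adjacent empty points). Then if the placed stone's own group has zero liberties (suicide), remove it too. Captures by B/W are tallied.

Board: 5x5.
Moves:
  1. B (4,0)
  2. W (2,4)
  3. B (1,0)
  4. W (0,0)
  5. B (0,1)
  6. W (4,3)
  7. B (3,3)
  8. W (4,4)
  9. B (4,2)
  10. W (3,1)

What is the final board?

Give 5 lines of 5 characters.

Move 1: B@(4,0) -> caps B=0 W=0
Move 2: W@(2,4) -> caps B=0 W=0
Move 3: B@(1,0) -> caps B=0 W=0
Move 4: W@(0,0) -> caps B=0 W=0
Move 5: B@(0,1) -> caps B=1 W=0
Move 6: W@(4,3) -> caps B=1 W=0
Move 7: B@(3,3) -> caps B=1 W=0
Move 8: W@(4,4) -> caps B=1 W=0
Move 9: B@(4,2) -> caps B=1 W=0
Move 10: W@(3,1) -> caps B=1 W=0

Answer: .B...
B....
....W
.W.B.
B.BWW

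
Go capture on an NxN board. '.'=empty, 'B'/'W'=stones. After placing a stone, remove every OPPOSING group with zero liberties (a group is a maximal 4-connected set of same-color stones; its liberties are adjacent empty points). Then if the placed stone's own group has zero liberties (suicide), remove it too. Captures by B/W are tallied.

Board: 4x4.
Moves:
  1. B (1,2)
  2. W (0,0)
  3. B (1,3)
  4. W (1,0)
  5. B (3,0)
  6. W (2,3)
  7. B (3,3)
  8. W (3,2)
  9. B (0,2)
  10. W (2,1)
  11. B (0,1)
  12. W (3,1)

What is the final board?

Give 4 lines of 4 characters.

Move 1: B@(1,2) -> caps B=0 W=0
Move 2: W@(0,0) -> caps B=0 W=0
Move 3: B@(1,3) -> caps B=0 W=0
Move 4: W@(1,0) -> caps B=0 W=0
Move 5: B@(3,0) -> caps B=0 W=0
Move 6: W@(2,3) -> caps B=0 W=0
Move 7: B@(3,3) -> caps B=0 W=0
Move 8: W@(3,2) -> caps B=0 W=1
Move 9: B@(0,2) -> caps B=0 W=1
Move 10: W@(2,1) -> caps B=0 W=1
Move 11: B@(0,1) -> caps B=0 W=1
Move 12: W@(3,1) -> caps B=0 W=1

Answer: WBB.
W.BB
.W.W
BWW.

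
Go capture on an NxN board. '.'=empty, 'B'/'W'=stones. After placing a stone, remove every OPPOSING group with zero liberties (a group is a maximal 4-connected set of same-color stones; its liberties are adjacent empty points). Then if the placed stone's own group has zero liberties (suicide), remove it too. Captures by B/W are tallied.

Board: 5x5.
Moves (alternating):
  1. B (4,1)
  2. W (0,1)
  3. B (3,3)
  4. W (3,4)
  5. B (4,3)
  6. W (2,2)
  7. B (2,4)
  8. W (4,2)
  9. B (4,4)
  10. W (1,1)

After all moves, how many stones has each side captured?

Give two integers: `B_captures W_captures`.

Move 1: B@(4,1) -> caps B=0 W=0
Move 2: W@(0,1) -> caps B=0 W=0
Move 3: B@(3,3) -> caps B=0 W=0
Move 4: W@(3,4) -> caps B=0 W=0
Move 5: B@(4,3) -> caps B=0 W=0
Move 6: W@(2,2) -> caps B=0 W=0
Move 7: B@(2,4) -> caps B=0 W=0
Move 8: W@(4,2) -> caps B=0 W=0
Move 9: B@(4,4) -> caps B=1 W=0
Move 10: W@(1,1) -> caps B=1 W=0

Answer: 1 0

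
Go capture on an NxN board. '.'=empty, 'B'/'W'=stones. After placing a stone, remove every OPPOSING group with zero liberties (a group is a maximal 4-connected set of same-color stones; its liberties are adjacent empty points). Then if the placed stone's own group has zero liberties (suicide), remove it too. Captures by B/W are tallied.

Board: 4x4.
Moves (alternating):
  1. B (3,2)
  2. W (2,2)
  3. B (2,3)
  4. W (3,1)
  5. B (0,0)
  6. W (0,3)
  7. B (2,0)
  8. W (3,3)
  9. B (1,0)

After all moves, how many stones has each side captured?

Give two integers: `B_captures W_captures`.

Answer: 0 1

Derivation:
Move 1: B@(3,2) -> caps B=0 W=0
Move 2: W@(2,2) -> caps B=0 W=0
Move 3: B@(2,3) -> caps B=0 W=0
Move 4: W@(3,1) -> caps B=0 W=0
Move 5: B@(0,0) -> caps B=0 W=0
Move 6: W@(0,3) -> caps B=0 W=0
Move 7: B@(2,0) -> caps B=0 W=0
Move 8: W@(3,3) -> caps B=0 W=1
Move 9: B@(1,0) -> caps B=0 W=1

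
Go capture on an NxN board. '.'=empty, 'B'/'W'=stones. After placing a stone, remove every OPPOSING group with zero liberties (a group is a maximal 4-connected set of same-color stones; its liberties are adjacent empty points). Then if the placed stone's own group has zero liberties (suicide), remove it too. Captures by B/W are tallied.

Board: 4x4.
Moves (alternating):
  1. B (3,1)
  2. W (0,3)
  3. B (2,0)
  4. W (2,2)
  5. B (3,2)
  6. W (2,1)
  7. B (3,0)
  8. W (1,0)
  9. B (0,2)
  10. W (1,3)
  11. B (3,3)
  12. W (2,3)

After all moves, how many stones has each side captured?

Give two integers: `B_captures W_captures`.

Answer: 0 5

Derivation:
Move 1: B@(3,1) -> caps B=0 W=0
Move 2: W@(0,3) -> caps B=0 W=0
Move 3: B@(2,0) -> caps B=0 W=0
Move 4: W@(2,2) -> caps B=0 W=0
Move 5: B@(3,2) -> caps B=0 W=0
Move 6: W@(2,1) -> caps B=0 W=0
Move 7: B@(3,0) -> caps B=0 W=0
Move 8: W@(1,0) -> caps B=0 W=0
Move 9: B@(0,2) -> caps B=0 W=0
Move 10: W@(1,3) -> caps B=0 W=0
Move 11: B@(3,3) -> caps B=0 W=0
Move 12: W@(2,3) -> caps B=0 W=5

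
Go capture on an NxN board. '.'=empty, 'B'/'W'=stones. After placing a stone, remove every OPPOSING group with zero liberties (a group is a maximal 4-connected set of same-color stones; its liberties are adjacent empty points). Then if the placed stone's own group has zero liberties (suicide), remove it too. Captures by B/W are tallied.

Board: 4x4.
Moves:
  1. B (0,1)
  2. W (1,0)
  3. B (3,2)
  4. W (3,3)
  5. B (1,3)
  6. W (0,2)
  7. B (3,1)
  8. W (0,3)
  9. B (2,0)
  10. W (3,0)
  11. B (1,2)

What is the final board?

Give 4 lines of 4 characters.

Answer: .B..
W.BB
B...
.BBW

Derivation:
Move 1: B@(0,1) -> caps B=0 W=0
Move 2: W@(1,0) -> caps B=0 W=0
Move 3: B@(3,2) -> caps B=0 W=0
Move 4: W@(3,3) -> caps B=0 W=0
Move 5: B@(1,3) -> caps B=0 W=0
Move 6: W@(0,2) -> caps B=0 W=0
Move 7: B@(3,1) -> caps B=0 W=0
Move 8: W@(0,3) -> caps B=0 W=0
Move 9: B@(2,0) -> caps B=0 W=0
Move 10: W@(3,0) -> caps B=0 W=0
Move 11: B@(1,2) -> caps B=2 W=0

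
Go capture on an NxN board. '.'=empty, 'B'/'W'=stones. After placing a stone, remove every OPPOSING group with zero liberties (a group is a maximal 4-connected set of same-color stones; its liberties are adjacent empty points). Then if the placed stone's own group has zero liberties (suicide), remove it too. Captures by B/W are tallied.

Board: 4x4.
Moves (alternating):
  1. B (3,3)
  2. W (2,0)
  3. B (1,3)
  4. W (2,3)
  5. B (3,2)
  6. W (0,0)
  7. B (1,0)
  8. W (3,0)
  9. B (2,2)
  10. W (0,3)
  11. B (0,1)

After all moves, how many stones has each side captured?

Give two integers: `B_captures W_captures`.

Answer: 2 0

Derivation:
Move 1: B@(3,3) -> caps B=0 W=0
Move 2: W@(2,0) -> caps B=0 W=0
Move 3: B@(1,3) -> caps B=0 W=0
Move 4: W@(2,3) -> caps B=0 W=0
Move 5: B@(3,2) -> caps B=0 W=0
Move 6: W@(0,0) -> caps B=0 W=0
Move 7: B@(1,0) -> caps B=0 W=0
Move 8: W@(3,0) -> caps B=0 W=0
Move 9: B@(2,2) -> caps B=1 W=0
Move 10: W@(0,3) -> caps B=1 W=0
Move 11: B@(0,1) -> caps B=2 W=0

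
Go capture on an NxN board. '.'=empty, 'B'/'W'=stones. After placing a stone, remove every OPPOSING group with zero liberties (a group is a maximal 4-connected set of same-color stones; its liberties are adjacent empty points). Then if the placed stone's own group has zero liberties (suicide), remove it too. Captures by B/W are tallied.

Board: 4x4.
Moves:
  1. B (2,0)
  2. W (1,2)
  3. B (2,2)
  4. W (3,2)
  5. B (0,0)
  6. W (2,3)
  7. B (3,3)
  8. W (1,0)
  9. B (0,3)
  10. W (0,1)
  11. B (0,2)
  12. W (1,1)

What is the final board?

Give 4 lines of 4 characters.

Answer: .WBB
WWW.
B.BW
..W.

Derivation:
Move 1: B@(2,0) -> caps B=0 W=0
Move 2: W@(1,2) -> caps B=0 W=0
Move 3: B@(2,2) -> caps B=0 W=0
Move 4: W@(3,2) -> caps B=0 W=0
Move 5: B@(0,0) -> caps B=0 W=0
Move 6: W@(2,3) -> caps B=0 W=0
Move 7: B@(3,3) -> caps B=0 W=0
Move 8: W@(1,0) -> caps B=0 W=0
Move 9: B@(0,3) -> caps B=0 W=0
Move 10: W@(0,1) -> caps B=0 W=1
Move 11: B@(0,2) -> caps B=0 W=1
Move 12: W@(1,1) -> caps B=0 W=1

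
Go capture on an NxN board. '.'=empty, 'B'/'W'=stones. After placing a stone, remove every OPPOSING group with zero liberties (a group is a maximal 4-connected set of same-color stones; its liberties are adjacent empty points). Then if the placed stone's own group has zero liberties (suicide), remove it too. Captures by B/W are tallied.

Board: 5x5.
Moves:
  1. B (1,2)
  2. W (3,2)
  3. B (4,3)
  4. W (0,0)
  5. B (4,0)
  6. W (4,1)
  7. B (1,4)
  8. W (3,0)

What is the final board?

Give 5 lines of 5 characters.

Move 1: B@(1,2) -> caps B=0 W=0
Move 2: W@(3,2) -> caps B=0 W=0
Move 3: B@(4,3) -> caps B=0 W=0
Move 4: W@(0,0) -> caps B=0 W=0
Move 5: B@(4,0) -> caps B=0 W=0
Move 6: W@(4,1) -> caps B=0 W=0
Move 7: B@(1,4) -> caps B=0 W=0
Move 8: W@(3,0) -> caps B=0 W=1

Answer: W....
..B.B
.....
W.W..
.W.B.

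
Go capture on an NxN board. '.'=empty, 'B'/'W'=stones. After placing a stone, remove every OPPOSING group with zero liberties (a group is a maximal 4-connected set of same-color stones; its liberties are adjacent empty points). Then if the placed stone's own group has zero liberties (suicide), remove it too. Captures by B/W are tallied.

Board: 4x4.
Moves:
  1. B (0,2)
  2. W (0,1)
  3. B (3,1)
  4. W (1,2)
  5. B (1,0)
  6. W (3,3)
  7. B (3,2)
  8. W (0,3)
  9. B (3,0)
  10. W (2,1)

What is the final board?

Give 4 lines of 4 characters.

Move 1: B@(0,2) -> caps B=0 W=0
Move 2: W@(0,1) -> caps B=0 W=0
Move 3: B@(3,1) -> caps B=0 W=0
Move 4: W@(1,2) -> caps B=0 W=0
Move 5: B@(1,0) -> caps B=0 W=0
Move 6: W@(3,3) -> caps B=0 W=0
Move 7: B@(3,2) -> caps B=0 W=0
Move 8: W@(0,3) -> caps B=0 W=1
Move 9: B@(3,0) -> caps B=0 W=1
Move 10: W@(2,1) -> caps B=0 W=1

Answer: .W.W
B.W.
.W..
BBBW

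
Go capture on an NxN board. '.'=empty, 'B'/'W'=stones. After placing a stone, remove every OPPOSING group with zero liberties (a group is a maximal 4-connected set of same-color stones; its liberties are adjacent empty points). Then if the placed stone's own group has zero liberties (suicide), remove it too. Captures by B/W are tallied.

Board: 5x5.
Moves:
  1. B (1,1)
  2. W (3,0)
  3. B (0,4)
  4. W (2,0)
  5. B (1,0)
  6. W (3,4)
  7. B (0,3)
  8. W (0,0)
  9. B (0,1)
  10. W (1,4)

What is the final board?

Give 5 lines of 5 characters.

Answer: .B.BB
BB..W
W....
W...W
.....

Derivation:
Move 1: B@(1,1) -> caps B=0 W=0
Move 2: W@(3,0) -> caps B=0 W=0
Move 3: B@(0,4) -> caps B=0 W=0
Move 4: W@(2,0) -> caps B=0 W=0
Move 5: B@(1,0) -> caps B=0 W=0
Move 6: W@(3,4) -> caps B=0 W=0
Move 7: B@(0,3) -> caps B=0 W=0
Move 8: W@(0,0) -> caps B=0 W=0
Move 9: B@(0,1) -> caps B=1 W=0
Move 10: W@(1,4) -> caps B=1 W=0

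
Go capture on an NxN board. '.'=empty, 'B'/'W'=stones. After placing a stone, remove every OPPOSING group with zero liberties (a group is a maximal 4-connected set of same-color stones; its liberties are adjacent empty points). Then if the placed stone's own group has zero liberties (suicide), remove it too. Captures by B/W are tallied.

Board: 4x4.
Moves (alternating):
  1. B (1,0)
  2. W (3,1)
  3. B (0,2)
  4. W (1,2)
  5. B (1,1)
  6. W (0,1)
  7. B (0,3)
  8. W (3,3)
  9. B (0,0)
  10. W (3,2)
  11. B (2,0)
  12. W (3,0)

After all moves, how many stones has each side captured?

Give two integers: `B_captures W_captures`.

Answer: 1 0

Derivation:
Move 1: B@(1,0) -> caps B=0 W=0
Move 2: W@(3,1) -> caps B=0 W=0
Move 3: B@(0,2) -> caps B=0 W=0
Move 4: W@(1,2) -> caps B=0 W=0
Move 5: B@(1,1) -> caps B=0 W=0
Move 6: W@(0,1) -> caps B=0 W=0
Move 7: B@(0,3) -> caps B=0 W=0
Move 8: W@(3,3) -> caps B=0 W=0
Move 9: B@(0,0) -> caps B=1 W=0
Move 10: W@(3,2) -> caps B=1 W=0
Move 11: B@(2,0) -> caps B=1 W=0
Move 12: W@(3,0) -> caps B=1 W=0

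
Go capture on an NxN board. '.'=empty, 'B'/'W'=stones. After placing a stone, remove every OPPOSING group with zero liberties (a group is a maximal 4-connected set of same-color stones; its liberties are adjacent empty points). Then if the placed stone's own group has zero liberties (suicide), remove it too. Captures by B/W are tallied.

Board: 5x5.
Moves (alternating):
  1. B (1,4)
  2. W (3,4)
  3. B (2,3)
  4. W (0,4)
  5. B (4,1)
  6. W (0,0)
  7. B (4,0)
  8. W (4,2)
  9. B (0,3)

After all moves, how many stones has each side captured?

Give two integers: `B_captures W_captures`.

Move 1: B@(1,4) -> caps B=0 W=0
Move 2: W@(3,4) -> caps B=0 W=0
Move 3: B@(2,3) -> caps B=0 W=0
Move 4: W@(0,4) -> caps B=0 W=0
Move 5: B@(4,1) -> caps B=0 W=0
Move 6: W@(0,0) -> caps B=0 W=0
Move 7: B@(4,0) -> caps B=0 W=0
Move 8: W@(4,2) -> caps B=0 W=0
Move 9: B@(0,3) -> caps B=1 W=0

Answer: 1 0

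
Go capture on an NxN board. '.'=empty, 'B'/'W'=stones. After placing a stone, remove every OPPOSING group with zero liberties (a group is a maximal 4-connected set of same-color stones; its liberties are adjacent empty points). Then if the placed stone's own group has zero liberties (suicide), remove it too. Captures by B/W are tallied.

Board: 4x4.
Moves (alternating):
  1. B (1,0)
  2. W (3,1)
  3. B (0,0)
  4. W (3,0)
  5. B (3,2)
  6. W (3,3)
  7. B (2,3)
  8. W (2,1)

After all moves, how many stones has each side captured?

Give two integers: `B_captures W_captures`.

Move 1: B@(1,0) -> caps B=0 W=0
Move 2: W@(3,1) -> caps B=0 W=0
Move 3: B@(0,0) -> caps B=0 W=0
Move 4: W@(3,0) -> caps B=0 W=0
Move 5: B@(3,2) -> caps B=0 W=0
Move 6: W@(3,3) -> caps B=0 W=0
Move 7: B@(2,3) -> caps B=1 W=0
Move 8: W@(2,1) -> caps B=1 W=0

Answer: 1 0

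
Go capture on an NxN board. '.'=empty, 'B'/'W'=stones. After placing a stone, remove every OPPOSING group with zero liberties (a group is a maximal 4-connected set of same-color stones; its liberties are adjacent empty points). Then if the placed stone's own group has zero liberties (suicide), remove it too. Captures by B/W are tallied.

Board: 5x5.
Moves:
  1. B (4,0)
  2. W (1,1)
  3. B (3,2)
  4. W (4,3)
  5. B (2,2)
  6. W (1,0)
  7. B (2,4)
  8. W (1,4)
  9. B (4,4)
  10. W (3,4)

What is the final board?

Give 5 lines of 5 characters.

Answer: .....
WW..W
..B.B
..B.W
B..W.

Derivation:
Move 1: B@(4,0) -> caps B=0 W=0
Move 2: W@(1,1) -> caps B=0 W=0
Move 3: B@(3,2) -> caps B=0 W=0
Move 4: W@(4,3) -> caps B=0 W=0
Move 5: B@(2,2) -> caps B=0 W=0
Move 6: W@(1,0) -> caps B=0 W=0
Move 7: B@(2,4) -> caps B=0 W=0
Move 8: W@(1,4) -> caps B=0 W=0
Move 9: B@(4,4) -> caps B=0 W=0
Move 10: W@(3,4) -> caps B=0 W=1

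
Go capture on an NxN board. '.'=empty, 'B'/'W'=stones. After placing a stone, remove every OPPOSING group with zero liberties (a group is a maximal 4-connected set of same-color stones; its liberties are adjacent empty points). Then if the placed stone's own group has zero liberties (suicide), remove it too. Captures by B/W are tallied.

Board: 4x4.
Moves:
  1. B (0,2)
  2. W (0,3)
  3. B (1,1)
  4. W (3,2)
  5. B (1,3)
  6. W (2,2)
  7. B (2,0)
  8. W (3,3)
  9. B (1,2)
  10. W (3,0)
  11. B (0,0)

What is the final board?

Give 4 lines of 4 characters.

Move 1: B@(0,2) -> caps B=0 W=0
Move 2: W@(0,3) -> caps B=0 W=0
Move 3: B@(1,1) -> caps B=0 W=0
Move 4: W@(3,2) -> caps B=0 W=0
Move 5: B@(1,3) -> caps B=1 W=0
Move 6: W@(2,2) -> caps B=1 W=0
Move 7: B@(2,0) -> caps B=1 W=0
Move 8: W@(3,3) -> caps B=1 W=0
Move 9: B@(1,2) -> caps B=1 W=0
Move 10: W@(3,0) -> caps B=1 W=0
Move 11: B@(0,0) -> caps B=1 W=0

Answer: B.B.
.BBB
B.W.
W.WW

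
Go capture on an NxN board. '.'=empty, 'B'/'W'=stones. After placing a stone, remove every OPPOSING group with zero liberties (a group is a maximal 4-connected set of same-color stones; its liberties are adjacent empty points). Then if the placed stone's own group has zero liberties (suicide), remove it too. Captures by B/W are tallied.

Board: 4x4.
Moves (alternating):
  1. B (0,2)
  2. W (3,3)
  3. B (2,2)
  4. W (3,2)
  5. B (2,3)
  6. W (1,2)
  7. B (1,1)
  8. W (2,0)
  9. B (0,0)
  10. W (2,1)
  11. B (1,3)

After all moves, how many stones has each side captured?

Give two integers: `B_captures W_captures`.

Move 1: B@(0,2) -> caps B=0 W=0
Move 2: W@(3,3) -> caps B=0 W=0
Move 3: B@(2,2) -> caps B=0 W=0
Move 4: W@(3,2) -> caps B=0 W=0
Move 5: B@(2,3) -> caps B=0 W=0
Move 6: W@(1,2) -> caps B=0 W=0
Move 7: B@(1,1) -> caps B=0 W=0
Move 8: W@(2,0) -> caps B=0 W=0
Move 9: B@(0,0) -> caps B=0 W=0
Move 10: W@(2,1) -> caps B=0 W=0
Move 11: B@(1,3) -> caps B=1 W=0

Answer: 1 0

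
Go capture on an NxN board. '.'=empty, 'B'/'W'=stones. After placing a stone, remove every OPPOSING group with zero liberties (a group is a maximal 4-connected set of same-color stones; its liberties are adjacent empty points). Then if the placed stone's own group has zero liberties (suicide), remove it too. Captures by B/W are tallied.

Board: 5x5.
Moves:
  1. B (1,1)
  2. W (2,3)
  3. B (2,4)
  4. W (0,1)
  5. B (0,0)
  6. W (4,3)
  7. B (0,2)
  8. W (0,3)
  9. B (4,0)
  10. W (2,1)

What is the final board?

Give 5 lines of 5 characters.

Move 1: B@(1,1) -> caps B=0 W=0
Move 2: W@(2,3) -> caps B=0 W=0
Move 3: B@(2,4) -> caps B=0 W=0
Move 4: W@(0,1) -> caps B=0 W=0
Move 5: B@(0,0) -> caps B=0 W=0
Move 6: W@(4,3) -> caps B=0 W=0
Move 7: B@(0,2) -> caps B=1 W=0
Move 8: W@(0,3) -> caps B=1 W=0
Move 9: B@(4,0) -> caps B=1 W=0
Move 10: W@(2,1) -> caps B=1 W=0

Answer: B.BW.
.B...
.W.WB
.....
B..W.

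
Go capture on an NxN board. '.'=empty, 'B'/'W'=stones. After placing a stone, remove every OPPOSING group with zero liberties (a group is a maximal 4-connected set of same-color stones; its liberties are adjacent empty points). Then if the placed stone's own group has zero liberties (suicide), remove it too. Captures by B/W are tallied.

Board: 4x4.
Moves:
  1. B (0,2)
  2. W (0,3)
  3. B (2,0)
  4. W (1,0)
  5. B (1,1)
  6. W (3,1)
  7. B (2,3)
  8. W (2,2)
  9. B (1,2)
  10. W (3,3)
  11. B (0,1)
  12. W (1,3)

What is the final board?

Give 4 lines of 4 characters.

Move 1: B@(0,2) -> caps B=0 W=0
Move 2: W@(0,3) -> caps B=0 W=0
Move 3: B@(2,0) -> caps B=0 W=0
Move 4: W@(1,0) -> caps B=0 W=0
Move 5: B@(1,1) -> caps B=0 W=0
Move 6: W@(3,1) -> caps B=0 W=0
Move 7: B@(2,3) -> caps B=0 W=0
Move 8: W@(2,2) -> caps B=0 W=0
Move 9: B@(1,2) -> caps B=0 W=0
Move 10: W@(3,3) -> caps B=0 W=0
Move 11: B@(0,1) -> caps B=0 W=0
Move 12: W@(1,3) -> caps B=0 W=1

Answer: .BBW
WBBW
B.W.
.W.W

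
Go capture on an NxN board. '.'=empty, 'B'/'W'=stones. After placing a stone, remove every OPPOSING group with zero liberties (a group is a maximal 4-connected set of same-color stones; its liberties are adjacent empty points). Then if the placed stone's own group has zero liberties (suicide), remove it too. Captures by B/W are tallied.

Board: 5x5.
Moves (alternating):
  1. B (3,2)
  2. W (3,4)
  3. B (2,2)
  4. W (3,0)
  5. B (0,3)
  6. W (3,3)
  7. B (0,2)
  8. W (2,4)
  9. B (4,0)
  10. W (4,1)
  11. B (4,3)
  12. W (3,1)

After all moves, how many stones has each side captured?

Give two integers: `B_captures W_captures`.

Answer: 0 1

Derivation:
Move 1: B@(3,2) -> caps B=0 W=0
Move 2: W@(3,4) -> caps B=0 W=0
Move 3: B@(2,2) -> caps B=0 W=0
Move 4: W@(3,0) -> caps B=0 W=0
Move 5: B@(0,3) -> caps B=0 W=0
Move 6: W@(3,3) -> caps B=0 W=0
Move 7: B@(0,2) -> caps B=0 W=0
Move 8: W@(2,4) -> caps B=0 W=0
Move 9: B@(4,0) -> caps B=0 W=0
Move 10: W@(4,1) -> caps B=0 W=1
Move 11: B@(4,3) -> caps B=0 W=1
Move 12: W@(3,1) -> caps B=0 W=1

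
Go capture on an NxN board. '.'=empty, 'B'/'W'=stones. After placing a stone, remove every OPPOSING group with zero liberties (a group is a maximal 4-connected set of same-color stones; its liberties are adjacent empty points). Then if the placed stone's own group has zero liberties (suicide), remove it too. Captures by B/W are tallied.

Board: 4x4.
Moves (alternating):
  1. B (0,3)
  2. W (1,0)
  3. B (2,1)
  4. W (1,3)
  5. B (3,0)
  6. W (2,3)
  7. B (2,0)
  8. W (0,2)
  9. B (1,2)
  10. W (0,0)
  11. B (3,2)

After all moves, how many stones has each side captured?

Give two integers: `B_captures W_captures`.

Move 1: B@(0,3) -> caps B=0 W=0
Move 2: W@(1,0) -> caps B=0 W=0
Move 3: B@(2,1) -> caps B=0 W=0
Move 4: W@(1,3) -> caps B=0 W=0
Move 5: B@(3,0) -> caps B=0 W=0
Move 6: W@(2,3) -> caps B=0 W=0
Move 7: B@(2,0) -> caps B=0 W=0
Move 8: W@(0,2) -> caps B=0 W=1
Move 9: B@(1,2) -> caps B=0 W=1
Move 10: W@(0,0) -> caps B=0 W=1
Move 11: B@(3,2) -> caps B=0 W=1

Answer: 0 1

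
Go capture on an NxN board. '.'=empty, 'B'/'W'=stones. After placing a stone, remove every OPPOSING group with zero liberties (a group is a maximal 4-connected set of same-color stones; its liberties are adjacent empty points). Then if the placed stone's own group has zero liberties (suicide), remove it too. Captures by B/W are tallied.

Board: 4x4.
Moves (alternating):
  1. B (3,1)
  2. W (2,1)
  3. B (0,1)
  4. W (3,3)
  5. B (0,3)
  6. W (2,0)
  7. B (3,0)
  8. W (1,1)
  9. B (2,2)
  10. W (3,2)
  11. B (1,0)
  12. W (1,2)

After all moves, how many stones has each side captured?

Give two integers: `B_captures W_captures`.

Move 1: B@(3,1) -> caps B=0 W=0
Move 2: W@(2,1) -> caps B=0 W=0
Move 3: B@(0,1) -> caps B=0 W=0
Move 4: W@(3,3) -> caps B=0 W=0
Move 5: B@(0,3) -> caps B=0 W=0
Move 6: W@(2,0) -> caps B=0 W=0
Move 7: B@(3,0) -> caps B=0 W=0
Move 8: W@(1,1) -> caps B=0 W=0
Move 9: B@(2,2) -> caps B=0 W=0
Move 10: W@(3,2) -> caps B=0 W=2
Move 11: B@(1,0) -> caps B=0 W=2
Move 12: W@(1,2) -> caps B=0 W=2

Answer: 0 2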